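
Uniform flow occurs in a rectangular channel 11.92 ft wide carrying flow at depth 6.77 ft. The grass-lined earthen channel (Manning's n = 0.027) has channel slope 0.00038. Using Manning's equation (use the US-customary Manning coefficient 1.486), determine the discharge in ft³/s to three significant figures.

A = b·y = 11.92 × 6.77 = 80.70 ft²
P = b + 2y = 11.92 + 2×6.77 = 25.46 ft
R = A/P = 80.70/25.46 = 3.170 ft
Q = (1.486/n)·A·R^(2/3)·S^(1/2) = (1.486/0.027) × 80.70 × 3.170^(2/3) × 0.00038^(1/2) = 186.8 ft³/s

187 ft³/s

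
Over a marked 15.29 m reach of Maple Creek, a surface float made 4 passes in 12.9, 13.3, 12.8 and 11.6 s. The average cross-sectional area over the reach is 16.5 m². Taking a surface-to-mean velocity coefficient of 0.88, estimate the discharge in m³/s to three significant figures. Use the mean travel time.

17.6 m³/s

t̄ = (12.9 + 13.3 + 12.8 + 11.6) / 4 = 12.65 s
v_surface = L / t̄ = 15.29 / 12.65 = 1.209 m/s
v_mean = 0.88 × 1.209 = 1.064 m/s
Q = A × v_mean = 16.5 × 1.064 = 17.55 m³/s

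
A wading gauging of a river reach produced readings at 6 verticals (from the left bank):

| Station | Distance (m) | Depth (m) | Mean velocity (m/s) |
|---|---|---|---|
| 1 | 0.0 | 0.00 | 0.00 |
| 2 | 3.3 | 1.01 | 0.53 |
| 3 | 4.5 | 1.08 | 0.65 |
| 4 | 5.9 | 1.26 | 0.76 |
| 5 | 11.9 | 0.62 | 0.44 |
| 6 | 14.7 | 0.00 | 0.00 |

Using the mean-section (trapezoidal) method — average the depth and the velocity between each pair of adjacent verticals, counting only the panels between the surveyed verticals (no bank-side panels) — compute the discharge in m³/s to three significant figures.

5.91 m³/s

Panel 1-2: Δb = 3.3 m, d̄ = (0.00+1.01)/2 = 0.505, v̄ = (0.00+0.53)/2 = 0.265 → q = 3.3×0.505×0.265 = 0.4416 m³/s
Panel 2-3: Δb = 1.2 m, d̄ = (1.01+1.08)/2 = 1.045, v̄ = (0.53+0.65)/2 = 0.59 → q = 1.2×1.045×0.59 = 0.7399 m³/s
Panel 3-4: Δb = 1.4 m, d̄ = (1.08+1.26)/2 = 1.17, v̄ = (0.65+0.76)/2 = 0.705 → q = 1.4×1.17×0.705 = 1.155 m³/s
Panel 4-5: Δb = 6 m, d̄ = (1.26+0.62)/2 = 0.94, v̄ = (0.76+0.44)/2 = 0.6 → q = 6×0.94×0.6 = 3.384 m³/s
Panel 5-6: Δb = 2.8 m, d̄ = (0.62+0.00)/2 = 0.31, v̄ = (0.44+0.00)/2 = 0.22 → q = 2.8×0.31×0.22 = 0.1910 m³/s
Q = Σ q = 5.911 m³/s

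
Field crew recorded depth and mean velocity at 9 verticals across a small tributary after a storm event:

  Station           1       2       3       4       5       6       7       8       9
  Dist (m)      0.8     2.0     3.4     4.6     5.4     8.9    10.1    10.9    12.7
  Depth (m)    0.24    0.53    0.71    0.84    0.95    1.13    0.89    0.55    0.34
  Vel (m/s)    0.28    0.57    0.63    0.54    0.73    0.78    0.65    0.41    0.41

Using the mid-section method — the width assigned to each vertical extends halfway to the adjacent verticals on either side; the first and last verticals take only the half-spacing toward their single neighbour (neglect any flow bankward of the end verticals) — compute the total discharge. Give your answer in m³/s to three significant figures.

w_1 = (2.0 − 0.8)/2 = 0.6 m; q_1 = 0.28 × 0.24 × 0.6 = 0.04032 m³/s
w_2 = (3.4 − 0.8)/2 = 1.3 m; q_2 = 0.57 × 0.53 × 1.3 = 0.3927 m³/s
w_3 = (4.6 − 2.0)/2 = 1.3 m; q_3 = 0.63 × 0.71 × 1.3 = 0.5815 m³/s
w_4 = (5.4 − 3.4)/2 = 1 m; q_4 = 0.54 × 0.84 × 1 = 0.4536 m³/s
w_5 = (8.9 − 4.6)/2 = 2.15 m; q_5 = 0.73 × 0.95 × 2.15 = 1.491 m³/s
w_6 = (10.1 − 5.4)/2 = 2.35 m; q_6 = 0.78 × 1.13 × 2.35 = 2.071 m³/s
w_7 = (10.9 − 8.9)/2 = 1 m; q_7 = 0.65 × 0.89 × 1 = 0.5785 m³/s
w_8 = (12.7 − 10.1)/2 = 1.3 m; q_8 = 0.41 × 0.55 × 1.3 = 0.2932 m³/s
w_9 = (12.7 − 10.9)/2 = 0.9 m; q_9 = 0.41 × 0.34 × 0.9 = 0.1255 m³/s
Q = Σ qᵢ = 6.028 m³/s

6.03 m³/s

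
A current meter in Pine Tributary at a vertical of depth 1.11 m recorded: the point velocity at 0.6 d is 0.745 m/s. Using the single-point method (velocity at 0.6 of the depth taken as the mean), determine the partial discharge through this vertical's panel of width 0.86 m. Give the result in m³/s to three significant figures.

v̄ = v₀.₆ = 0.745 m/s
q = v̄ × d × w = 0.7450 × 1.11 × 0.86 = 0.7112 m³/s

0.711 m³/s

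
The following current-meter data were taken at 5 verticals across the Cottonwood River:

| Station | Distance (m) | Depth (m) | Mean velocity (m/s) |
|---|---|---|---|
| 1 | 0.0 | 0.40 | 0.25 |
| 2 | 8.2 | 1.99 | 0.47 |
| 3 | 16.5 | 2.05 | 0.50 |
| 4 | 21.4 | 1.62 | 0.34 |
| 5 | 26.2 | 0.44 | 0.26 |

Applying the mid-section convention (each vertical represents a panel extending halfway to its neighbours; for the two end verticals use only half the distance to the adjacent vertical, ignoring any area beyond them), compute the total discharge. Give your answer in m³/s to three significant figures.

17.8 m³/s

w_1 = (8.2 − 0.0)/2 = 4.1 m; q_1 = 0.25 × 0.40 × 4.1 = 0.4100 m³/s
w_2 = (16.5 − 0.0)/2 = 8.25 m; q_2 = 0.47 × 1.99 × 8.25 = 7.716 m³/s
w_3 = (21.4 − 8.2)/2 = 6.6 m; q_3 = 0.50 × 2.05 × 6.6 = 6.765 m³/s
w_4 = (26.2 − 16.5)/2 = 4.85 m; q_4 = 0.34 × 1.62 × 4.85 = 2.671 m³/s
w_5 = (26.2 − 21.4)/2 = 2.4 m; q_5 = 0.26 × 0.44 × 2.4 = 0.2746 m³/s
Q = Σ qᵢ = 17.84 m³/s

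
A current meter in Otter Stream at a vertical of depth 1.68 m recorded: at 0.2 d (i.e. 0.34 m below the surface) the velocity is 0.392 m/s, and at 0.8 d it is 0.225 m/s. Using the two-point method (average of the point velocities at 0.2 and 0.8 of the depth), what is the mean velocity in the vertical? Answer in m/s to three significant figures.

v̄ = (0.392 + 0.225) / 2 = 0.3085 m/s

0.309 m/s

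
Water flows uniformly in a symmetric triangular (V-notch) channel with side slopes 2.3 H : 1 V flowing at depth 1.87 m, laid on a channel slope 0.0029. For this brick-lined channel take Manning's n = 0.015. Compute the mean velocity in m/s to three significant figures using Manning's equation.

3.24 m/s

A = z·y² = 2.3×1.87² = 8.043 m²
P = 2y√(1+z²) = 2×1.87×√(1+2.3²) = 9.380 m
R = A/P = 8.043/9.380 = 0.8575 m
Q = (1/n)·A·R^(2/3)·S^(1/2) = (1/0.015) × 8.043 × 0.8575^(2/3) × 0.0029^(1/2) = 26.06 m³/s
V = Q/A = 26.06/8.043 = 3.240 m/s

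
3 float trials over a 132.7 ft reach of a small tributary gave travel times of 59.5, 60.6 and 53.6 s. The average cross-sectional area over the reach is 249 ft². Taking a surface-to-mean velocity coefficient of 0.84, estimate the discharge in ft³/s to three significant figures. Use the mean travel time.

479 ft³/s

t̄ = (59.5 + 60.6 + 53.6) / 3 = 57.9 s
v_surface = L / t̄ = 132.7 / 57.9 = 2.292 ft/s
v_mean = 0.84 × 2.292 = 1.925 ft/s
Q = A × v_mean = 249 × 1.925 = 479.4 ft³/s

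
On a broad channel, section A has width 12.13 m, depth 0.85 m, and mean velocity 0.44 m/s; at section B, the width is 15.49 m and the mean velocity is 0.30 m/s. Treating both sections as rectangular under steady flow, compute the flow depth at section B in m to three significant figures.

Q = A₁V₁ = (12.13×0.85) × 0.44 = 4.537 m³/s
d₂ = Q/(b₂ V₂) = 4.537/(15.49×0.30) = 0.9762 m

0.976 m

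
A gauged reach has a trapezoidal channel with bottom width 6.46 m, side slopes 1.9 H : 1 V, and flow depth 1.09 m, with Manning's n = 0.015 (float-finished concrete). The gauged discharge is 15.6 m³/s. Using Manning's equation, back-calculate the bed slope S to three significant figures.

0.000806

A = (b + z·y)·y = (6.46 + 1.9×1.09)×1.09 = 9.299 m²
P = b + 2y√(1+z²) = 6.46 + 2×1.09×√(1+1.9²) = 11.14 m
R = A/P = 9.299/11.14 = 0.8347 m
S = (Q·n / (1·A·R^(2/3)))² = (15.6×0.015 / (1×9.299×0.8865))² = 0.0008058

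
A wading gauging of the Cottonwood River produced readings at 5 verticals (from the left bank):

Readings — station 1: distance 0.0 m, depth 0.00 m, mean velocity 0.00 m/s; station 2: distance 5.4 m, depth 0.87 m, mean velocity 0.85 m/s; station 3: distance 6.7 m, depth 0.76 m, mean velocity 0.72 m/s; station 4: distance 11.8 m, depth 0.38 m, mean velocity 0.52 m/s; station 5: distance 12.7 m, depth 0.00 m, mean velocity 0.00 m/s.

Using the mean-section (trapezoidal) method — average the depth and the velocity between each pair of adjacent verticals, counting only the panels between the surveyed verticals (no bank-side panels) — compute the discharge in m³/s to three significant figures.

3.68 m³/s

Panel 1-2: Δb = 5.4 m, d̄ = (0.00+0.87)/2 = 0.435, v̄ = (0.00+0.85)/2 = 0.425 → q = 5.4×0.435×0.425 = 0.9983 m³/s
Panel 2-3: Δb = 1.3 m, d̄ = (0.87+0.76)/2 = 0.815, v̄ = (0.85+0.72)/2 = 0.785 → q = 1.3×0.815×0.785 = 0.8317 m³/s
Panel 3-4: Δb = 5.1 m, d̄ = (0.76+0.38)/2 = 0.57, v̄ = (0.72+0.52)/2 = 0.62 → q = 5.1×0.57×0.62 = 1.802 m³/s
Panel 4-5: Δb = 0.9 m, d̄ = (0.38+0.00)/2 = 0.19, v̄ = (0.52+0.00)/2 = 0.26 → q = 0.9×0.19×0.26 = 0.04446 m³/s
Q = Σ q = 3.677 m³/s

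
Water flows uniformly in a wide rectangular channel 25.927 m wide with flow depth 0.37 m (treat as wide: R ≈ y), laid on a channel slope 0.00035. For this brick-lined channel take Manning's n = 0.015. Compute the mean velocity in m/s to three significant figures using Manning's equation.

0.643 m/s

A = b·y = 25.927 × 0.37 = 9.593 m²
Wide channel: R ≈ y = 0.37 m
Q = (1/n)·A·R^(2/3)·S^(1/2) = (1/0.015) × 9.593 × 0.3700^(2/3) × 0.00035^(1/2) = 6.166 m³/s
V = Q/A = 6.166/9.593 = 0.6428 m/s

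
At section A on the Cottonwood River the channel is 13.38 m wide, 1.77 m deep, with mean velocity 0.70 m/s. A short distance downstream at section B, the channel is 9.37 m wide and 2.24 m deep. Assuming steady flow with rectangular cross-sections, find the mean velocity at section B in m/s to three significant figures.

Q = A₁V₁ = (13.38×1.77) × 0.70 = 16.58 m³/s
A₂ = 9.37 × 2.24 = 20.99 m²
V₂ = Q/A₂ = 16.58/20.99 = 0.7898 m/s

0.790 m/s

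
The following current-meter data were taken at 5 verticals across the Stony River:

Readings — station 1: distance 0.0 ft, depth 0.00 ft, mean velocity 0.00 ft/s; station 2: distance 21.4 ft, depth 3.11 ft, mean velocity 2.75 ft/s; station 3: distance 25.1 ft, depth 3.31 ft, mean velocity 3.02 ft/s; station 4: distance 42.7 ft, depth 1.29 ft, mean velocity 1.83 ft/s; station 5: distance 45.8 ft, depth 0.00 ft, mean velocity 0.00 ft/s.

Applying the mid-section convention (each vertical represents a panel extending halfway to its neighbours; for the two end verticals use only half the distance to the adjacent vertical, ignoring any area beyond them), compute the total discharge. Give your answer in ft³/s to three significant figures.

w_2 = (25.1 − 0.0)/2 = 12.55 ft; q_2 = 2.75 × 3.11 × 12.55 = 107.3 ft³/s
w_3 = (42.7 − 21.4)/2 = 10.65 ft; q_3 = 3.02 × 3.31 × 10.65 = 106.5 ft³/s
w_4 = (45.8 − 25.1)/2 = 10.35 ft; q_4 = 1.83 × 1.29 × 10.35 = 24.43 ft³/s
Stations 1, 5 contribute zero (depth or velocity is 0).
Q = Σ qᵢ = 238.2 ft³/s

238 ft³/s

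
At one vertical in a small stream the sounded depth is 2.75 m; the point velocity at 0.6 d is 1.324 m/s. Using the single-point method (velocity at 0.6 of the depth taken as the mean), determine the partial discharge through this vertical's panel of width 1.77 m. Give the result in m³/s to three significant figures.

v̄ = v₀.₆ = 1.324 m/s
q = v̄ × d × w = 1.324 × 2.75 × 1.77 = 6.445 m³/s

6.44 m³/s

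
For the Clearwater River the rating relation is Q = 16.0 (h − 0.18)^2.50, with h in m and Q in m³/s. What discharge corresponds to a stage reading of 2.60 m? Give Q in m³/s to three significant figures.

Q = 16.0 × (2.60 − 0.18)^2.50 = 16.0 × 2.42^2.50 = 145.8 m³/s

146 m³/s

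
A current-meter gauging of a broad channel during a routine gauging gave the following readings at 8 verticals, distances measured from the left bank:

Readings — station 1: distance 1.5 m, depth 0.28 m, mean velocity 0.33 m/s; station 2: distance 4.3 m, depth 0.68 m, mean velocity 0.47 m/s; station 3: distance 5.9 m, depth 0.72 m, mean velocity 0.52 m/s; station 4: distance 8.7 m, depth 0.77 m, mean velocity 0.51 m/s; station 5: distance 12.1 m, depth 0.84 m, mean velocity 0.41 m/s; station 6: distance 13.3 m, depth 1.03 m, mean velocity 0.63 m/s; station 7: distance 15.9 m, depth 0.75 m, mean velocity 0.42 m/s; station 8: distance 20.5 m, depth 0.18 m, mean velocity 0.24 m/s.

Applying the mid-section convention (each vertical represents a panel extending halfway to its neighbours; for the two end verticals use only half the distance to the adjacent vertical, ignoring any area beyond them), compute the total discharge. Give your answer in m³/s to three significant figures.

w_1 = (4.3 − 1.5)/2 = 1.4 m; q_1 = 0.33 × 0.28 × 1.4 = 0.1294 m³/s
w_2 = (5.9 − 1.5)/2 = 2.2 m; q_2 = 0.47 × 0.68 × 2.2 = 0.7031 m³/s
w_3 = (8.7 − 4.3)/2 = 2.2 m; q_3 = 0.52 × 0.72 × 2.2 = 0.8237 m³/s
w_4 = (12.1 − 5.9)/2 = 3.1 m; q_4 = 0.51 × 0.77 × 3.1 = 1.217 m³/s
w_5 = (13.3 − 8.7)/2 = 2.3 m; q_5 = 0.41 × 0.84 × 2.3 = 0.7921 m³/s
w_6 = (15.9 − 12.1)/2 = 1.9 m; q_6 = 0.63 × 1.03 × 1.9 = 1.233 m³/s
w_7 = (20.5 − 13.3)/2 = 3.6 m; q_7 = 0.42 × 0.75 × 3.6 = 1.134 m³/s
w_8 = (20.5 − 15.9)/2 = 2.3 m; q_8 = 0.24 × 0.18 × 2.3 = 0.09936 m³/s
Q = Σ qᵢ = 6.132 m³/s

6.13 m³/s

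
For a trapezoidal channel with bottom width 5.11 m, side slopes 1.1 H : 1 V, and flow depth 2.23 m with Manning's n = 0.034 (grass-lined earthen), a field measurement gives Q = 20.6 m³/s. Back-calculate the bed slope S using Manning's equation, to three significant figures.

0.00106

A = (b + z·y)·y = (5.11 + 1.1×2.23)×2.23 = 16.87 m²
P = b + 2y√(1+z²) = 5.11 + 2×2.23×√(1+1.1²) = 11.74 m
R = A/P = 16.87/11.74 = 1.437 m
S = (Q·n / (1·A·R^(2/3)))² = (20.6×0.034 / (1×16.87×1.273))² = 0.001064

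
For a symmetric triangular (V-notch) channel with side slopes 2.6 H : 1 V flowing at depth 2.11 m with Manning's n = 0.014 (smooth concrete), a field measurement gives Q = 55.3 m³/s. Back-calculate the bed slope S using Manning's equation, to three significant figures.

0.00457

A = z·y² = 2.6×2.11² = 11.58 m²
P = 2y√(1+z²) = 2×2.11×√(1+2.6²) = 11.76 m
R = A/P = 11.58/11.76 = 0.9847 m
S = (Q·n / (1·A·R^(2/3)))² = (55.3×0.014 / (1×11.58×0.9898))² = 0.004566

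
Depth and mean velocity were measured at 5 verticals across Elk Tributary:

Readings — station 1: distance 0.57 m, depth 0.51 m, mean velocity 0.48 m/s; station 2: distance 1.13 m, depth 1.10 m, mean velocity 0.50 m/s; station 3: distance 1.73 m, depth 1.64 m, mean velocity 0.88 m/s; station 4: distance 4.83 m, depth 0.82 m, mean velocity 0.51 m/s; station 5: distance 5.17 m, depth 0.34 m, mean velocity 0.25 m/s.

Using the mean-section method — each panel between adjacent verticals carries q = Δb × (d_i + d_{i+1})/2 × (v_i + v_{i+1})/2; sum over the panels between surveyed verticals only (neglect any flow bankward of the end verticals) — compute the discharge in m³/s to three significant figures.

Panel 1-2: Δb = 0.56 m, d̄ = (0.51+1.10)/2 = 0.805, v̄ = (0.48+0.50)/2 = 0.49 → q = 0.56×0.805×0.49 = 0.2209 m³/s
Panel 2-3: Δb = 0.6 m, d̄ = (1.10+1.64)/2 = 1.37, v̄ = (0.50+0.88)/2 = 0.69 → q = 0.6×1.37×0.69 = 0.5672 m³/s
Panel 3-4: Δb = 3.1 m, d̄ = (1.64+0.82)/2 = 1.23, v̄ = (0.88+0.51)/2 = 0.695 → q = 3.1×1.23×0.695 = 2.650 m³/s
Panel 4-5: Δb = 0.34 m, d̄ = (0.82+0.34)/2 = 0.58, v̄ = (0.51+0.25)/2 = 0.38 → q = 0.34×0.58×0.38 = 0.07494 m³/s
Q = Σ q = 3.513 m³/s

3.51 m³/s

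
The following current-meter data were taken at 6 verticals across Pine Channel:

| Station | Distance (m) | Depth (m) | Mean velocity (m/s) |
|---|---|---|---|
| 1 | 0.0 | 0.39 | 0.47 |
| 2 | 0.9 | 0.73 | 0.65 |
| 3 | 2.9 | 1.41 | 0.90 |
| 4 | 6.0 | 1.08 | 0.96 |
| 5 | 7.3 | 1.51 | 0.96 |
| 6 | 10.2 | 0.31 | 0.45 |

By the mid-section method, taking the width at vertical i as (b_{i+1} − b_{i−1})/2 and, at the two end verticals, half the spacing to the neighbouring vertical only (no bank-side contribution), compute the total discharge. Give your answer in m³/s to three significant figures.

w_1 = (0.9 − 0.0)/2 = 0.45 m; q_1 = 0.47 × 0.39 × 0.45 = 0.08249 m³/s
w_2 = (2.9 − 0.0)/2 = 1.45 m; q_2 = 0.65 × 0.73 × 1.45 = 0.6880 m³/s
w_3 = (6.0 − 0.9)/2 = 2.55 m; q_3 = 0.90 × 1.41 × 2.55 = 3.236 m³/s
w_4 = (7.3 − 2.9)/2 = 2.2 m; q_4 = 0.96 × 1.08 × 2.2 = 2.281 m³/s
w_5 = (10.2 − 6.0)/2 = 2.1 m; q_5 = 0.96 × 1.51 × 2.1 = 3.044 m³/s
w_6 = (10.2 − 7.3)/2 = 1.45 m; q_6 = 0.45 × 0.31 × 1.45 = 0.2023 m³/s
Q = Σ qᵢ = 9.534 m³/s

9.53 m³/s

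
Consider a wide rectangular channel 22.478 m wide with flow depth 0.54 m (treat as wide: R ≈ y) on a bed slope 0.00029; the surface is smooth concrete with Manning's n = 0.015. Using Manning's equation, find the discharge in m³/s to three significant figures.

9.14 m³/s

A = b·y = 22.478 × 0.54 = 12.14 m²
Wide channel: R ≈ y = 0.54 m
Q = (1/n)·A·R^(2/3)·S^(1/2) = (1/0.015) × 12.14 × 0.5400^(2/3) × 0.00029^(1/2) = 9.138 m³/s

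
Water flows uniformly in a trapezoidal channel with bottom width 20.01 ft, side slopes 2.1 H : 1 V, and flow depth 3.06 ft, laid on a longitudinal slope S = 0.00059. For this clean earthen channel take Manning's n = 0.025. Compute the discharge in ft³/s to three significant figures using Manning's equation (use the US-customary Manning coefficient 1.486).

A = (b + z·y)·y = (20.01 + 2.1×3.06)×3.06 = 80.89 ft²
P = b + 2y√(1+z²) = 20.01 + 2×3.06×√(1+2.1²) = 34.24 ft
R = A/P = 80.89/34.24 = 2.362 ft
Q = (1.486/n)·A·R^(2/3)·S^(1/2) = (1.486/0.025) × 80.89 × 2.362^(2/3) × 0.00059^(1/2) = 207.2 ft³/s

207 ft³/s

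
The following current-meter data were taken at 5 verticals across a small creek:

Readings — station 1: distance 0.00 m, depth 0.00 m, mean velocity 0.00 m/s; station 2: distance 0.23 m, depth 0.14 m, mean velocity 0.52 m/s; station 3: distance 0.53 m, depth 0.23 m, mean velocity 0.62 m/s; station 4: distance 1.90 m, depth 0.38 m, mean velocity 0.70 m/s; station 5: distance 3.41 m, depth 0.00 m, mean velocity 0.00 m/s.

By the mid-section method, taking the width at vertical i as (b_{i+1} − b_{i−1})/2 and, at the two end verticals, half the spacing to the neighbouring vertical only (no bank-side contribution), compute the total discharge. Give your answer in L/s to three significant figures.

w_2 = (0.53 − 0.00)/2 = 0.265 m; q_2 = 0.52 × 0.14 × 0.265 = 0.01929 m³/s
w_3 = (1.90 − 0.23)/2 = 0.835 m; q_3 = 0.62 × 0.23 × 0.835 = 0.1191 m³/s
w_4 = (3.41 − 0.53)/2 = 1.44 m; q_4 = 0.70 × 0.38 × 1.44 = 0.3830 m³/s
Stations 1, 5 contribute zero (depth or velocity is 0).
Q = Σ qᵢ = 0.5214 m³/s
= 0.5214 × 1000 = 521.4 L/s

521 L/s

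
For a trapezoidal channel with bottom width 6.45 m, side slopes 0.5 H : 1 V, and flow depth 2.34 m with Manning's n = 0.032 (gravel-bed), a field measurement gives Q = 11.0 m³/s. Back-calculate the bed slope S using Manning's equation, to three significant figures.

0.000222

A = (b + z·y)·y = (6.45 + 0.5×2.34)×2.34 = 17.83 m²
P = b + 2y√(1+z²) = 6.45 + 2×2.34×√(1+0.5²) = 11.68 m
R = A/P = 17.83/11.68 = 1.526 m
S = (Q·n / (1·A·R^(2/3)))² = (11.0×0.032 / (1×17.83×1.326))² = 0.0002218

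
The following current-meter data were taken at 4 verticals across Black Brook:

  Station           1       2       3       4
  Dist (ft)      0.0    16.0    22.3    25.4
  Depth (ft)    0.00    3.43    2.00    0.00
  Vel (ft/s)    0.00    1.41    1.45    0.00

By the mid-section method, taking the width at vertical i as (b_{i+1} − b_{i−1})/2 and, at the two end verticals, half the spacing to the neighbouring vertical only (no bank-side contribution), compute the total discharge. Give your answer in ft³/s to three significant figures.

67.6 ft³/s

w_2 = (22.3 − 0.0)/2 = 11.15 ft; q_2 = 1.41 × 3.43 × 11.15 = 53.92 ft³/s
w_3 = (25.4 − 16.0)/2 = 4.7 ft; q_3 = 1.45 × 2.00 × 4.7 = 13.63 ft³/s
Stations 1, 4 contribute zero (depth or velocity is 0).
Q = Σ qᵢ = 67.55 ft³/s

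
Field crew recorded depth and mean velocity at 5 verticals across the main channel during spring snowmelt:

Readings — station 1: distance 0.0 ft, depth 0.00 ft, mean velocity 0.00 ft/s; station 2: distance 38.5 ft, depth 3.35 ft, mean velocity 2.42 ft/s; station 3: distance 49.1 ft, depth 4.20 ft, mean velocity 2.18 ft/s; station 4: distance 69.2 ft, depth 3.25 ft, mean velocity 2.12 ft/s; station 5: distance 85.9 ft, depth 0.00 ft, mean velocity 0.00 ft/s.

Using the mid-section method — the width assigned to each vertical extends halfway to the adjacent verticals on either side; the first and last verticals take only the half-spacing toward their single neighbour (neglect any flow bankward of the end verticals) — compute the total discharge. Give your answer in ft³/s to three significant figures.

w_2 = (49.1 − 0.0)/2 = 24.55 ft; q_2 = 2.42 × 3.35 × 24.55 = 199.0 ft³/s
w_3 = (69.2 − 38.5)/2 = 15.35 ft; q_3 = 2.18 × 4.20 × 15.35 = 140.5 ft³/s
w_4 = (85.9 − 49.1)/2 = 18.4 ft; q_4 = 2.12 × 3.25 × 18.4 = 126.8 ft³/s
Stations 1, 5 contribute zero (depth or velocity is 0).
Q = Σ qᵢ = 466.3 ft³/s

466 ft³/s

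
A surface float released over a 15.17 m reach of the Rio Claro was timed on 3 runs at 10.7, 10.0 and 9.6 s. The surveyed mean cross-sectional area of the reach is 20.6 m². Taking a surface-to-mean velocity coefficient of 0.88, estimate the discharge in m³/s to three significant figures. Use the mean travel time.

27.2 m³/s

t̄ = (10.7 + 10.0 + 9.6) / 3 = 10.1 s
v_surface = L / t̄ = 15.17 / 10.1 = 1.502 m/s
v_mean = 0.88 × 1.502 = 1.322 m/s
Q = A × v_mean = 20.6 × 1.322 = 27.23 m³/s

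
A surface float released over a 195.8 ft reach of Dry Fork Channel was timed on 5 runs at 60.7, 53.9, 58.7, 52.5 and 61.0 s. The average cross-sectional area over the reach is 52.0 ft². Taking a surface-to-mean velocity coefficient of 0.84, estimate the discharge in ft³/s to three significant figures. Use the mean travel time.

149 ft³/s

t̄ = (60.7 + 53.9 + 58.7 + 52.5 + 61.0) / 5 = 57.36 s
v_surface = L / t̄ = 195.8 / 57.36 = 3.414 ft/s
v_mean = 0.84 × 3.414 = 2.867 ft/s
Q = A × v_mean = 52.0 × 2.867 = 149.1 ft³/s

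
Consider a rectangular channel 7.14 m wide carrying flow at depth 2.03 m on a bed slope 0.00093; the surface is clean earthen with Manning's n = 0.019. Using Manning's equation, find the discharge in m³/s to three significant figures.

27.6 m³/s

A = b·y = 7.14 × 2.03 = 14.49 m²
P = b + 2y = 7.14 + 2×2.03 = 11.20 m
R = A/P = 14.49/11.20 = 1.294 m
Q = (1/n)·A·R^(2/3)·S^(1/2) = (1/0.019) × 14.49 × 1.294^(2/3) × 0.00093^(1/2) = 27.63 m³/s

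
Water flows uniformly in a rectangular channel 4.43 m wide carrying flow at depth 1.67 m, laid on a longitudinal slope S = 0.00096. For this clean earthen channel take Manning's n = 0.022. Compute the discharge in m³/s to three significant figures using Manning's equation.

10.1 m³/s

A = b·y = 4.43 × 1.67 = 7.398 m²
P = b + 2y = 4.43 + 2×1.67 = 7.770 m
R = A/P = 7.398/7.770 = 0.9521 m
Q = (1/n)·A·R^(2/3)·S^(1/2) = (1/0.022) × 7.398 × 0.9521^(2/3) × 0.00096^(1/2) = 10.08 m³/s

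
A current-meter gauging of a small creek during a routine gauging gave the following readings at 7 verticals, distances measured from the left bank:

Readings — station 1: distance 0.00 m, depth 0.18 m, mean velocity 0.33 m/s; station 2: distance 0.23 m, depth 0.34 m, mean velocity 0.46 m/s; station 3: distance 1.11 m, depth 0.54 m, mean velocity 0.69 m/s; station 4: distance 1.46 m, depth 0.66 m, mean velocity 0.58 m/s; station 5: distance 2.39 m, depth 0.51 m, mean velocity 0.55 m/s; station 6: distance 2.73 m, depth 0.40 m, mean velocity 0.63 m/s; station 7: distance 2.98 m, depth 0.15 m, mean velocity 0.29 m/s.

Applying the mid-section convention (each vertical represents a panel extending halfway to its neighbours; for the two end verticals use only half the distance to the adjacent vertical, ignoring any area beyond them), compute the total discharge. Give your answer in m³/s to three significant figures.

0.826 m³/s

w_1 = (0.23 − 0.00)/2 = 0.115 m; q_1 = 0.33 × 0.18 × 0.115 = 0.006831 m³/s
w_2 = (1.11 − 0.00)/2 = 0.555 m; q_2 = 0.46 × 0.34 × 0.555 = 0.08680 m³/s
w_3 = (1.46 − 0.23)/2 = 0.615 m; q_3 = 0.69 × 0.54 × 0.615 = 0.2291 m³/s
w_4 = (2.39 − 1.11)/2 = 0.64 m; q_4 = 0.58 × 0.66 × 0.64 = 0.2450 m³/s
w_5 = (2.73 − 1.46)/2 = 0.635 m; q_5 = 0.55 × 0.51 × 0.635 = 0.1781 m³/s
w_6 = (2.98 − 2.39)/2 = 0.295 m; q_6 = 0.63 × 0.40 × 0.295 = 0.07434 m³/s
w_7 = (2.98 − 2.73)/2 = 0.125 m; q_7 = 0.29 × 0.15 × 0.125 = 0.005438 m³/s
Q = Σ qᵢ = 0.8257 m³/s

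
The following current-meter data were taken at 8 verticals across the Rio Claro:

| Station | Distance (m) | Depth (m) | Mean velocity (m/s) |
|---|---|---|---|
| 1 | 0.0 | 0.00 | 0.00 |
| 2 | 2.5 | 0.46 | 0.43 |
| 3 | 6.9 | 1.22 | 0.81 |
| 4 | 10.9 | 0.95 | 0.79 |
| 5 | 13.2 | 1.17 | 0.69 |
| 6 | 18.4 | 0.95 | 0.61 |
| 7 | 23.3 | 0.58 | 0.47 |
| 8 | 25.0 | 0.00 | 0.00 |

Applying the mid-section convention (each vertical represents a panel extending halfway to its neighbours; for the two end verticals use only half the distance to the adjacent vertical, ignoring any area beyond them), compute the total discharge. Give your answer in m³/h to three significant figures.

w_2 = (6.9 − 0.0)/2 = 3.45 m; q_2 = 0.43 × 0.46 × 3.45 = 0.6824 m³/s
w_3 = (10.9 − 2.5)/2 = 4.2 m; q_3 = 0.81 × 1.22 × 4.2 = 4.150 m³/s
w_4 = (13.2 − 6.9)/2 = 3.15 m; q_4 = 0.79 × 0.95 × 3.15 = 2.364 m³/s
w_5 = (18.4 − 10.9)/2 = 3.75 m; q_5 = 0.69 × 1.17 × 3.75 = 3.027 m³/s
w_6 = (23.3 − 13.2)/2 = 5.05 m; q_6 = 0.61 × 0.95 × 5.05 = 2.926 m³/s
w_7 = (25.0 − 18.4)/2 = 3.3 m; q_7 = 0.47 × 0.58 × 3.3 = 0.8996 m³/s
Stations 1, 8 contribute zero (depth or velocity is 0).
Q = Σ qᵢ = 14.05 m³/s
= 14.05 × 3600 = 50580 m³/h

50600 m³/h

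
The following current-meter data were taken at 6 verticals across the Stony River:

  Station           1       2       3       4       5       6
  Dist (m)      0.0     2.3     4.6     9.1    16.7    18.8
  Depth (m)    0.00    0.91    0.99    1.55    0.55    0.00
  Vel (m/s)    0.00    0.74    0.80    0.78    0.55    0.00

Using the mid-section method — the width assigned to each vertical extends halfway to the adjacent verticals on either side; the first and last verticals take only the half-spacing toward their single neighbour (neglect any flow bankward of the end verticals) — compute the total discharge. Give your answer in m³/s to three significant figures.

w_2 = (4.6 − 0.0)/2 = 2.3 m; q_2 = 0.74 × 0.91 × 2.3 = 1.549 m³/s
w_3 = (9.1 − 2.3)/2 = 3.4 m; q_3 = 0.80 × 0.99 × 3.4 = 2.693 m³/s
w_4 = (16.7 − 4.6)/2 = 6.05 m; q_4 = 0.78 × 1.55 × 6.05 = 7.314 m³/s
w_5 = (18.8 − 9.1)/2 = 4.85 m; q_5 = 0.55 × 0.55 × 4.85 = 1.467 m³/s
Stations 1, 6 contribute zero (depth or velocity is 0).
Q = Σ qᵢ = 13.02 m³/s

13.0 m³/s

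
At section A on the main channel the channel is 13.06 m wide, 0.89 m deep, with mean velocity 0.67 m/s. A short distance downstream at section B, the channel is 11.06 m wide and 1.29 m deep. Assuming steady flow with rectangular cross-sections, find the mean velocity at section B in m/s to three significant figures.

0.546 m/s

Q = A₁V₁ = (13.06×0.89) × 0.67 = 7.788 m³/s
A₂ = 11.06 × 1.29 = 14.27 m²
V₂ = Q/A₂ = 7.788/14.27 = 0.5458 m/s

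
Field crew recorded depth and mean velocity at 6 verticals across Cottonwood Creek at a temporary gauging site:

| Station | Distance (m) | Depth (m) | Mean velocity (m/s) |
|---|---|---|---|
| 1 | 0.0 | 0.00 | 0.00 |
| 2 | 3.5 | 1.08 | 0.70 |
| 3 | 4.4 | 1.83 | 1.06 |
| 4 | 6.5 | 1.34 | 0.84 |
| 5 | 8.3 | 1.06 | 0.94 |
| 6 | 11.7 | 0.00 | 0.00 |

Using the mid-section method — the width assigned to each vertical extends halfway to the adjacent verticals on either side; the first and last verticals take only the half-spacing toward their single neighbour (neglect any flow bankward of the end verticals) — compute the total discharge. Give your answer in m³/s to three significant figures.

w_2 = (4.4 − 0.0)/2 = 2.2 m; q_2 = 0.70 × 1.08 × 2.2 = 1.663 m³/s
w_3 = (6.5 − 3.5)/2 = 1.5 m; q_3 = 1.06 × 1.83 × 1.5 = 2.910 m³/s
w_4 = (8.3 − 4.4)/2 = 1.95 m; q_4 = 0.84 × 1.34 × 1.95 = 2.195 m³/s
w_5 = (11.7 − 6.5)/2 = 2.6 m; q_5 = 0.94 × 1.06 × 2.6 = 2.591 m³/s
Stations 1, 6 contribute zero (depth or velocity is 0).
Q = Σ qᵢ = 9.358 m³/s

9.36 m³/s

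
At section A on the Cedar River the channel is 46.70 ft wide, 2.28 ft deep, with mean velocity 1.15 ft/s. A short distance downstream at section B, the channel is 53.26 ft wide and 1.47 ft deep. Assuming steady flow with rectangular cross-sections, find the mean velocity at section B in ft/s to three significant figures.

1.56 ft/s

Q = A₁V₁ = (46.70×2.28) × 1.15 = 122.4 ft³/s
A₂ = 53.26 × 1.47 = 78.29 ft²
V₂ = Q/A₂ = 122.4/78.29 = 1.564 ft/s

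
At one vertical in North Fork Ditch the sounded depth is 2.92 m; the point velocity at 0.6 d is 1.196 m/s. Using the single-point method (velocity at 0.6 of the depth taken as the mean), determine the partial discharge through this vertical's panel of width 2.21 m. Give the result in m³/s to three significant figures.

7.72 m³/s

v̄ = v₀.₆ = 1.196 m/s
q = v̄ × d × w = 1.196 × 2.92 × 2.21 = 7.718 m³/s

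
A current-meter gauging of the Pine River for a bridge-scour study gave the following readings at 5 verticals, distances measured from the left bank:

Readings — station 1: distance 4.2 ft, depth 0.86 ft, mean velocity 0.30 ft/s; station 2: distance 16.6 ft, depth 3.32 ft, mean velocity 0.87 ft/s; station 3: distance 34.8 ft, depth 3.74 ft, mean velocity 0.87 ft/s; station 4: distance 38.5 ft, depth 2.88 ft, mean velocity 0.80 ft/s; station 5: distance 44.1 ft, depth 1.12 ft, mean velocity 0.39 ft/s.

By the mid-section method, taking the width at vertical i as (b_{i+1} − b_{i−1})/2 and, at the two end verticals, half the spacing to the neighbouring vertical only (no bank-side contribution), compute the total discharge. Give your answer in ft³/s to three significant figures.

w_1 = (16.6 − 4.2)/2 = 6.2 ft; q_1 = 0.30 × 0.86 × 6.2 = 1.600 ft³/s
w_2 = (34.8 − 4.2)/2 = 15.3 ft; q_2 = 0.87 × 3.32 × 15.3 = 44.19 ft³/s
w_3 = (38.5 − 16.6)/2 = 10.95 ft; q_3 = 0.87 × 3.74 × 10.95 = 35.63 ft³/s
w_4 = (44.1 − 34.8)/2 = 4.65 ft; q_4 = 0.80 × 2.88 × 4.65 = 10.71 ft³/s
w_5 = (44.1 − 38.5)/2 = 2.8 ft; q_5 = 0.39 × 1.12 × 2.8 = 1.223 ft³/s
Q = Σ qᵢ = 93.36 ft³/s

93.4 ft³/s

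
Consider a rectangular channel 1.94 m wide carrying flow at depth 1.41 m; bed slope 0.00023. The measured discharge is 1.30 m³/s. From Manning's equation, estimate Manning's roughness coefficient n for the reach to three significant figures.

A = b·y = 1.94 × 1.41 = 2.735 m²
P = b + 2y = 1.94 + 2×1.41 = 4.760 m
R = A/P = 2.735/4.760 = 0.5747 m
n = (1/Q)·A·R^(2/3)·S^(1/2) = (1/1.30) × 2.735 × 0.6912 × 0.01517 = 0.02206

0.0221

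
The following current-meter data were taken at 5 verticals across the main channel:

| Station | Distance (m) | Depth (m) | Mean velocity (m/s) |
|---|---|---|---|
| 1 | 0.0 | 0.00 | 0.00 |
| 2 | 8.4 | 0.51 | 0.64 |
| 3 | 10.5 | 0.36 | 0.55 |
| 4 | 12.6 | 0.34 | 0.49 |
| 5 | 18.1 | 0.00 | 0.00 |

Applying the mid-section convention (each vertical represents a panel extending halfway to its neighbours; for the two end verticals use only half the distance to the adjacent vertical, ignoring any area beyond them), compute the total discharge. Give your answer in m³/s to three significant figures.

w_2 = (10.5 − 0.0)/2 = 5.25 m; q_2 = 0.64 × 0.51 × 5.25 = 1.714 m³/s
w_3 = (12.6 − 8.4)/2 = 2.1 m; q_3 = 0.55 × 0.36 × 2.1 = 0.4158 m³/s
w_4 = (18.1 − 10.5)/2 = 3.8 m; q_4 = 0.49 × 0.34 × 3.8 = 0.6331 m³/s
Stations 1, 5 contribute zero (depth or velocity is 0).
Q = Σ qᵢ = 2.762 m³/s

2.76 m³/s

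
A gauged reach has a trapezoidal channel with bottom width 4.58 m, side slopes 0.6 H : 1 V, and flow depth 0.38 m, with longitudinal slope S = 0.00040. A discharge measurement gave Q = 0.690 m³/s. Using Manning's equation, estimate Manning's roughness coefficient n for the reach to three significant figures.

0.0255

A = (b + z·y)·y = (4.58 + 0.6×0.38)×0.38 = 1.827 m²
P = b + 2y√(1+z²) = 4.58 + 2×0.38×√(1+0.6²) = 5.466 m
R = A/P = 1.827/5.466 = 0.3342 m
n = (1/Q)·A·R^(2/3)·S^(1/2) = (1/0.690) × 1.827 × 0.4816 × 0.02000 = 0.02551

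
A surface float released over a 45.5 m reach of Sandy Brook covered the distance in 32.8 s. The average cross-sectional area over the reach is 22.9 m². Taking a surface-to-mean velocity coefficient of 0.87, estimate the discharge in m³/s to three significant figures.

27.6 m³/s

v_surface = L / t̄ = 45.5 / 32.8 = 1.387 m/s
v_mean = 0.87 × 1.387 = 1.207 m/s
Q = A × v_mean = 22.9 × 1.207 = 27.64 m³/s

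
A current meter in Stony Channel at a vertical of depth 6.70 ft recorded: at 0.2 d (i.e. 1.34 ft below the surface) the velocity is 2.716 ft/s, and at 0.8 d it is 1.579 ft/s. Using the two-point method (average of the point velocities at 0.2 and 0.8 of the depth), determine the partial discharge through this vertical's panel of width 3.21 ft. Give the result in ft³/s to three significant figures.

v̄ = (2.716 + 1.579) / 2 = 2.148 ft/s
q = v̄ × d × w = 2.148 × 6.70 × 3.21 = 46.19 ft³/s

46.2 ft³/s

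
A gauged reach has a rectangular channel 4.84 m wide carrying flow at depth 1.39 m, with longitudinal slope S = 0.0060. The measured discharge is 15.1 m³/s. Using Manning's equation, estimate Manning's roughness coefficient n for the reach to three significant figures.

0.0318

A = b·y = 4.84 × 1.39 = 6.728 m²
P = b + 2y = 4.84 + 2×1.39 = 7.620 m
R = A/P = 6.728/7.620 = 0.8829 m
n = (1/Q)·A·R^(2/3)·S^(1/2) = (1/15.1) × 6.728 × 0.9203 × 0.07746 = 0.03176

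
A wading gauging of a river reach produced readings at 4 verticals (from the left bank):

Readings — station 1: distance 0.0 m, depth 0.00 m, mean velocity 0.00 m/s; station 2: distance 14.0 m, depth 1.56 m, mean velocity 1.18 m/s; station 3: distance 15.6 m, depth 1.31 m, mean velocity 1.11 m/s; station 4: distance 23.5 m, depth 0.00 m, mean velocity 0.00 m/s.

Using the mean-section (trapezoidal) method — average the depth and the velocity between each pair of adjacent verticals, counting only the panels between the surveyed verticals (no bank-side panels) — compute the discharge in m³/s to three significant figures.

11.9 m³/s

Panel 1-2: Δb = 14 m, d̄ = (0.00+1.56)/2 = 0.78, v̄ = (0.00+1.18)/2 = 0.59 → q = 14×0.78×0.59 = 6.443 m³/s
Panel 2-3: Δb = 1.6 m, d̄ = (1.56+1.31)/2 = 1.435, v̄ = (1.18+1.11)/2 = 1.145 → q = 1.6×1.435×1.145 = 2.629 m³/s
Panel 3-4: Δb = 7.9 m, d̄ = (1.31+0.00)/2 = 0.655, v̄ = (1.11+0.00)/2 = 0.555 → q = 7.9×0.655×0.555 = 2.872 m³/s
Q = Σ q = 11.94 m³/s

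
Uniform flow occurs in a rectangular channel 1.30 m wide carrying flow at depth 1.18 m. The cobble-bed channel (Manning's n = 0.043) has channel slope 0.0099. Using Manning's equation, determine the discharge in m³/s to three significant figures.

1.99 m³/s

A = b·y = 1.30 × 1.18 = 1.534 m²
P = b + 2y = 1.30 + 2×1.18 = 3.660 m
R = A/P = 1.534/3.660 = 0.4191 m
Q = (1/n)·A·R^(2/3)·S^(1/2) = (1/0.043) × 1.534 × 0.4191^(2/3) × 0.0099^(1/2) = 1.988 m³/s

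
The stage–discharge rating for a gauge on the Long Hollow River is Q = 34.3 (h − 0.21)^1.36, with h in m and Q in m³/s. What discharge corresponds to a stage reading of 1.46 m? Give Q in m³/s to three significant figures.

46.5 m³/s

Q = 34.3 × (1.46 − 0.21)^1.36 = 34.3 × 1.25^1.36 = 46.46 m³/s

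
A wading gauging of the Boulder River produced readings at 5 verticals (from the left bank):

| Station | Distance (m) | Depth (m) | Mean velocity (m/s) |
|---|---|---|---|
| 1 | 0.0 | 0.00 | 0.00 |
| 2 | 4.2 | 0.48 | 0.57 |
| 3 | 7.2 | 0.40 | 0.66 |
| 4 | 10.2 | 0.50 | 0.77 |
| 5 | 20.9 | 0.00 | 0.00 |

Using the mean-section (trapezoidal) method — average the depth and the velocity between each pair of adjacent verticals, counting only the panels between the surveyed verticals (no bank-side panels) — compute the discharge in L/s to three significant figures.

3090 L/s

Panel 1-2: Δb = 4.2 m, d̄ = (0.00+0.48)/2 = 0.24, v̄ = (0.00+0.57)/2 = 0.285 → q = 4.2×0.24×0.285 = 0.2873 m³/s
Panel 2-3: Δb = 3 m, d̄ = (0.48+0.40)/2 = 0.44, v̄ = (0.57+0.66)/2 = 0.615 → q = 3×0.44×0.615 = 0.8118 m³/s
Panel 3-4: Δb = 3 m, d̄ = (0.40+0.50)/2 = 0.45, v̄ = (0.66+0.77)/2 = 0.715 → q = 3×0.45×0.715 = 0.9653 m³/s
Panel 4-5: Δb = 10.7 m, d̄ = (0.50+0.00)/2 = 0.25, v̄ = (0.77+0.00)/2 = 0.385 → q = 10.7×0.25×0.385 = 1.030 m³/s
Q = Σ q = 3.094 m³/s
= 3.094 × 1000 = 3094 L/s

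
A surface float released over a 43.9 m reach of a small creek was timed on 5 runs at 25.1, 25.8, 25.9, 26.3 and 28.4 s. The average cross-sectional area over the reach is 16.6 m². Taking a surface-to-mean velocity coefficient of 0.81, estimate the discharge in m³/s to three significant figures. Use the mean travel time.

t̄ = (25.1 + 25.8 + 25.9 + 26.3 + 28.4) / 5 = 26.3 s
v_surface = L / t̄ = 43.9 / 26.3 = 1.669 m/s
v_mean = 0.81 × 1.669 = 1.352 m/s
Q = A × v_mean = 16.6 × 1.352 = 22.44 m³/s

22.4 m³/s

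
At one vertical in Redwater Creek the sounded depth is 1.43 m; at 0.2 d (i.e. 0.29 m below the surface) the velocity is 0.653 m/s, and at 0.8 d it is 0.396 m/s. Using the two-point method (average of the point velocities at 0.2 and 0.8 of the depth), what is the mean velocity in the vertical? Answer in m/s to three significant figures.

0.525 m/s

v̄ = (0.653 + 0.396) / 2 = 0.5245 m/s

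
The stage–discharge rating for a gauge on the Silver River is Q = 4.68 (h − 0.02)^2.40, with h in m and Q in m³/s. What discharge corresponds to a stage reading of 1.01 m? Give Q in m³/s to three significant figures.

Q = 4.68 × (1.01 − 0.02)^2.40 = 4.68 × 0.99^2.40 = 4.568 m³/s

4.57 m³/s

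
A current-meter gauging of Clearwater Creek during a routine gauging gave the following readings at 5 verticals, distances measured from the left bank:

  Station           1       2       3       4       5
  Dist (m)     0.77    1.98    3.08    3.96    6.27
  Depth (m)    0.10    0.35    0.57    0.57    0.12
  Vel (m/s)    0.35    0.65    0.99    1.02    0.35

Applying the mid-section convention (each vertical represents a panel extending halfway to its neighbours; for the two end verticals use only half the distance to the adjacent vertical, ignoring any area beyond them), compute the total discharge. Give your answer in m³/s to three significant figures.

w_1 = (1.98 − 0.77)/2 = 0.605 m; q_1 = 0.35 × 0.10 × 0.605 = 0.02118 m³/s
w_2 = (3.08 − 0.77)/2 = 1.155 m; q_2 = 0.65 × 0.35 × 1.155 = 0.2628 m³/s
w_3 = (3.96 − 1.98)/2 = 0.99 m; q_3 = 0.99 × 0.57 × 0.99 = 0.5587 m³/s
w_4 = (6.27 − 3.08)/2 = 1.595 m; q_4 = 1.02 × 0.57 × 1.595 = 0.9273 m³/s
w_5 = (6.27 − 3.96)/2 = 1.155 m; q_5 = 0.35 × 0.12 × 1.155 = 0.04851 m³/s
Q = Σ qᵢ = 1.818 m³/s

1.82 m³/s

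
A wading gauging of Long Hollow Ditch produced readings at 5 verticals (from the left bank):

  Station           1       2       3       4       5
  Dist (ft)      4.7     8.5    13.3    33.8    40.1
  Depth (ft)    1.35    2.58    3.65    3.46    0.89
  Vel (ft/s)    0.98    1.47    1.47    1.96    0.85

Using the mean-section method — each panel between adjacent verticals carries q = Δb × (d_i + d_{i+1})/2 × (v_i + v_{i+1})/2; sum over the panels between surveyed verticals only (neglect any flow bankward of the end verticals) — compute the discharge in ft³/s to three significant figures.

Panel 1-2: Δb = 3.8 ft, d̄ = (1.35+2.58)/2 = 1.965, v̄ = (0.98+1.47)/2 = 1.225 → q = 3.8×1.965×1.225 = 9.147 ft³/s
Panel 2-3: Δb = 4.8 ft, d̄ = (2.58+3.65)/2 = 3.115, v̄ = (1.47+1.47)/2 = 1.47 → q = 4.8×3.115×1.47 = 21.98 ft³/s
Panel 3-4: Δb = 20.5 ft, d̄ = (3.65+3.46)/2 = 3.555, v̄ = (1.47+1.96)/2 = 1.715 → q = 20.5×3.555×1.715 = 125.0 ft³/s
Panel 4-5: Δb = 6.3 ft, d̄ = (3.46+0.89)/2 = 2.175, v̄ = (1.96+0.85)/2 = 1.405 → q = 6.3×2.175×1.405 = 19.25 ft³/s
Q = Σ q = 175.4 ft³/s

175 ft³/s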